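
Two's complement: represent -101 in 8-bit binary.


Original: 01100101
Step 1 - Invert all bits: 10011010
Step 2 - Add 1: 10011010 + 1
= 10011011 (represents -101)


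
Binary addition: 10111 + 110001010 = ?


Align and add column by column (LSB to MSB, carry propagating):
  0000010111
+ 0110001010
  ----------
  col 0: 1 + 0 + 0 (carry in) = 1 → bit 1, carry out 0
  col 1: 1 + 1 + 0 (carry in) = 2 → bit 0, carry out 1
  col 2: 1 + 0 + 1 (carry in) = 2 → bit 0, carry out 1
  col 3: 0 + 1 + 1 (carry in) = 2 → bit 0, carry out 1
  col 4: 1 + 0 + 1 (carry in) = 2 → bit 0, carry out 1
  col 5: 0 + 0 + 1 (carry in) = 1 → bit 1, carry out 0
  col 6: 0 + 0 + 0 (carry in) = 0 → bit 0, carry out 0
  col 7: 0 + 1 + 0 (carry in) = 1 → bit 1, carry out 0
  col 8: 0 + 1 + 0 (carry in) = 1 → bit 1, carry out 0
  col 9: 0 + 0 + 0 (carry in) = 0 → bit 0, carry out 0
Reading bits MSB→LSB: 0110100001
Strip leading zeros: 110100001
= 110100001


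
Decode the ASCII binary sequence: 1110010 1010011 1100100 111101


Codes (binary): 1110010 1010011 1100100 111101
Per-code ASCII lookup:
  1110010 = 114  (range 97-122: lowercase, 114 - 97 = 17) → 'r'
  1010011 = 83  (range 65-90: uppercase, 83 - 65 = 18) → 'S'
  1100100 = 100  (range 97-122: lowercase, 100 - 97 = 3) → 'd'
  111101 = 61  (special character) → '='
= 'rSd='


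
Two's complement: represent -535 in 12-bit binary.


Original: 001000010111
Step 1 - Invert all bits: 110111101000
Step 2 - Add 1: 110111101000 + 1
= 110111101001 (represents -535)


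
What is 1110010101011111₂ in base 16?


Group into 4-bit nibbles: 1110010101011111
  1110 = E
  0101 = 5
  0101 = 5
  1111 = F
= 0xE55F


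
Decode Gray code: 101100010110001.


Gray code: 101100010110001
MSB stays the same: 1
Each subsequent bit = prev_binary XOR current_gray:
  B[1] = 1 XOR 0 = 1
  B[2] = 1 XOR 1 = 0
  B[3] = 0 XOR 1 = 1
  B[4] = 1 XOR 0 = 1
  B[5] = 1 XOR 0 = 1
  B[6] = 1 XOR 0 = 1
  B[7] = 1 XOR 1 = 0
  B[8] = 0 XOR 0 = 0
  B[9] = 0 XOR 1 = 1
  B[10] = 1 XOR 1 = 0
  B[11] = 0 XOR 0 = 0
  B[12] = 0 XOR 0 = 0
  B[13] = 0 XOR 0 = 0
  B[14] = 0 XOR 1 = 1
= 110111100100001 (28449 decimal)


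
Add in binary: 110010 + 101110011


Align and add column by column (LSB to MSB, carry propagating):
  0000110010
+ 0101110011
  ----------
  col 0: 0 + 1 + 0 (carry in) = 1 → bit 1, carry out 0
  col 1: 1 + 1 + 0 (carry in) = 2 → bit 0, carry out 1
  col 2: 0 + 0 + 1 (carry in) = 1 → bit 1, carry out 0
  col 3: 0 + 0 + 0 (carry in) = 0 → bit 0, carry out 0
  col 4: 1 + 1 + 0 (carry in) = 2 → bit 0, carry out 1
  col 5: 1 + 1 + 1 (carry in) = 3 → bit 1, carry out 1
  col 6: 0 + 1 + 1 (carry in) = 2 → bit 0, carry out 1
  col 7: 0 + 0 + 1 (carry in) = 1 → bit 1, carry out 0
  col 8: 0 + 1 + 0 (carry in) = 1 → bit 1, carry out 0
  col 9: 0 + 0 + 0 (carry in) = 0 → bit 0, carry out 0
Reading bits MSB→LSB: 0110100101
Strip leading zeros: 110100101
= 110100101


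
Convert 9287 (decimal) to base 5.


Divide by 5 repeatedly:
9287 ÷ 5 = 1857 remainder 2
1857 ÷ 5 = 371 remainder 2
371 ÷ 5 = 74 remainder 1
74 ÷ 5 = 14 remainder 4
14 ÷ 5 = 2 remainder 4
2 ÷ 5 = 0 remainder 2
Reading remainders bottom-up:
= 244122


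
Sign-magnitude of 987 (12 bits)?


Sign bit: 0 (positive)
Magnitude: 987 = 01111011011
= 001111011011


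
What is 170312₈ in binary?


Each octal digit → 3 binary bits:
  1 = 001
  7 = 111
  0 = 000
  3 = 011
  1 = 001
  2 = 010
Concatenate: 001 111 000 011 001 010
= 001111000011001010


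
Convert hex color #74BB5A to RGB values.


Hex: #74BB5A
R = 74₁₆ = 116
G = BB₁₆ = 187
B = 5A₁₆ = 90
= RGB(116, 187, 90)


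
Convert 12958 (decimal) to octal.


Divide by 8 repeatedly:
12958 ÷ 8 = 1619 remainder 6
1619 ÷ 8 = 202 remainder 3
202 ÷ 8 = 25 remainder 2
25 ÷ 8 = 3 remainder 1
3 ÷ 8 = 0 remainder 3
Reading remainders bottom-up:
= 0o31236


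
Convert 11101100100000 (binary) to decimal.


Positional values:
Bit 5: 1 × 2^5 = 32
Bit 8: 1 × 2^8 = 256
Bit 9: 1 × 2^9 = 512
Bit 11: 1 × 2^11 = 2048
Bit 12: 1 × 2^12 = 4096
Bit 13: 1 × 2^13 = 8192
Sum = 32 + 256 + 512 + 2048 + 4096 + 8192
= 15136


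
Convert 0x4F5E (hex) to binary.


Each hex digit → 4 binary bits:
  4 = 0100
  F = 1111
  5 = 0101
  E = 1110
Concatenate: 0100 1111 0101 1110
= 0100111101011110


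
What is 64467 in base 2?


Divide by 2 repeatedly:
64467 ÷ 2 = 32233 remainder 1
32233 ÷ 2 = 16116 remainder 1
16116 ÷ 2 = 8058 remainder 0
8058 ÷ 2 = 4029 remainder 0
4029 ÷ 2 = 2014 remainder 1
2014 ÷ 2 = 1007 remainder 0
1007 ÷ 2 = 503 remainder 1
503 ÷ 2 = 251 remainder 1
251 ÷ 2 = 125 remainder 1
125 ÷ 2 = 62 remainder 1
62 ÷ 2 = 31 remainder 0
31 ÷ 2 = 15 remainder 1
15 ÷ 2 = 7 remainder 1
7 ÷ 2 = 3 remainder 1
3 ÷ 2 = 1 remainder 1
1 ÷ 2 = 0 remainder 1
Reading remainders bottom-up:
= 1111101111010011


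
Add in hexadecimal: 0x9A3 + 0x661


Align and add column by column (LSB to MSB, each column mod 16 with carry):
  09A3
+ 0661
  ----
  col 0: 3(3) + 1(1) + 0 (carry in) = 4 → 4(4), carry out 0
  col 1: A(10) + 6(6) + 0 (carry in) = 16 → 0(0), carry out 1
  col 2: 9(9) + 6(6) + 1 (carry in) = 16 → 0(0), carry out 1
  col 3: 0(0) + 0(0) + 1 (carry in) = 1 → 1(1), carry out 0
Reading digits MSB→LSB: 1004
Strip leading zeros: 1004
= 0x1004


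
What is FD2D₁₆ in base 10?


Positional values:
Position 0: D × 16^0 = 13 × 1 = 13
Position 1: 2 × 16^1 = 2 × 16 = 32
Position 2: D × 16^2 = 13 × 256 = 3328
Position 3: F × 16^3 = 15 × 4096 = 61440
Sum = 13 + 32 + 3328 + 61440
= 64813


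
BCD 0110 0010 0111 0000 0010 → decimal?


Each 4-bit group → digit:
  0110 → 6
  0010 → 2
  0111 → 7
  0000 → 0
  0010 → 2
= 62702


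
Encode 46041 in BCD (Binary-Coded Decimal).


Each digit → 4-bit binary:
  4 → 0100
  6 → 0110
  0 → 0000
  4 → 0100
  1 → 0001
= 0100 0110 0000 0100 0001


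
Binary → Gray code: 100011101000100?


Binary: 100011101000100
Gray code: G = B XOR (B >> 1)
B >> 1 = 010001110100010
100011101000100 XOR 010001110100010:
  1 XOR 0 = 1
  0 XOR 1 = 1
  0 XOR 0 = 0
  0 XOR 0 = 0
  1 XOR 0 = 1
  1 XOR 1 = 0
  1 XOR 1 = 0
  0 XOR 1 = 1
  1 XOR 0 = 1
  0 XOR 1 = 1
  0 XOR 0 = 0
  0 XOR 0 = 0
  1 XOR 0 = 1
  0 XOR 1 = 1
  0 XOR 0 = 0
= 110010011100110


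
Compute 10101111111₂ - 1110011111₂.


Align and subtract column by column (LSB to MSB, borrowing when needed):
  10101111111
- 01110011111
  -----------
  col 0: (1 - 0 borrow-in) - 1 → 1 - 1 = 0, borrow out 0
  col 1: (1 - 0 borrow-in) - 1 → 1 - 1 = 0, borrow out 0
  col 2: (1 - 0 borrow-in) - 1 → 1 - 1 = 0, borrow out 0
  col 3: (1 - 0 borrow-in) - 1 → 1 - 1 = 0, borrow out 0
  col 4: (1 - 0 borrow-in) - 1 → 1 - 1 = 0, borrow out 0
  col 5: (1 - 0 borrow-in) - 0 → 1 - 0 = 1, borrow out 0
  col 6: (1 - 0 borrow-in) - 0 → 1 - 0 = 1, borrow out 0
  col 7: (0 - 0 borrow-in) - 1 → borrow from next column: (0+2) - 1 = 1, borrow out 1
  col 8: (1 - 1 borrow-in) - 1 → borrow from next column: (0+2) - 1 = 1, borrow out 1
  col 9: (0 - 1 borrow-in) - 1 → borrow from next column: (-1+2) - 1 = 0, borrow out 1
  col 10: (1 - 1 borrow-in) - 0 → 0 - 0 = 0, borrow out 0
Reading bits MSB→LSB: 00111100000
Strip leading zeros: 111100000
= 111100000


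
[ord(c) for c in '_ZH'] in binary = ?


String: '_ZH'  (3 characters)
Per-character ASCII lookup:
  '_': special character: '_' = 95 → 1011111
  'Z': uppercase starts at 65: 'Z' = 65 + 25 = 90 → 1011010
  'H': uppercase starts at 65: 'H' = 65 + 7 = 72 → 1001000
= 1011111 1011010 1001000


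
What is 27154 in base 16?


Divide by 16 repeatedly:
27154 ÷ 16 = 1697 remainder 2 (2)
1697 ÷ 16 = 106 remainder 1 (1)
106 ÷ 16 = 6 remainder 10 (A)
6 ÷ 16 = 0 remainder 6 (6)
Reading remainders bottom-up:
= 0x6A12


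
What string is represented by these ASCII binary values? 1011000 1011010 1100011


Codes (binary): 1011000 1011010 1100011
Per-code ASCII lookup:
  1011000 = 88  (range 65-90: uppercase, 88 - 65 = 23) → 'X'
  1011010 = 90  (range 65-90: uppercase, 90 - 65 = 25) → 'Z'
  1100011 = 99  (range 97-122: lowercase, 99 - 97 = 2) → 'c'
= 'XZc'


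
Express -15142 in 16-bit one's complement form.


Original: 0011101100100110
Invert all bits:
  bit 0: 0 → 1
  bit 1: 0 → 1
  bit 2: 1 → 0
  bit 3: 1 → 0
  bit 4: 1 → 0
  bit 5: 0 → 1
  bit 6: 1 → 0
  bit 7: 1 → 0
  bit 8: 0 → 1
  bit 9: 0 → 1
  bit 10: 1 → 0
  bit 11: 0 → 1
  bit 12: 0 → 1
  bit 13: 1 → 0
  bit 14: 1 → 0
  bit 15: 0 → 1
= 1100010011011001


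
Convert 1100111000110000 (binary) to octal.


Group into 3-bit groups: 001100111000110000
  001 = 1
  100 = 4
  111 = 7
  000 = 0
  110 = 6
  000 = 0
= 0o147060


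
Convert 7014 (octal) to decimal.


Positional values:
Position 0: 4 × 8^0 = 4
Position 1: 1 × 8^1 = 8
Position 2: 0 × 8^2 = 0
Position 3: 7 × 8^3 = 3584
Sum = 4 + 8 + 0 + 3584
= 3596


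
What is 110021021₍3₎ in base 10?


Positional values (base 3):
  1 × 3^0 = 1 × 1 = 1
  2 × 3^1 = 2 × 3 = 6
  0 × 3^2 = 0 × 9 = 0
  1 × 3^3 = 1 × 27 = 27
  2 × 3^4 = 2 × 81 = 162
  0 × 3^5 = 0 × 243 = 0
  0 × 3^6 = 0 × 729 = 0
  1 × 3^7 = 1 × 2187 = 2187
  1 × 3^8 = 1 × 6561 = 6561
Sum = 1 + 6 + 0 + 27 + 162 + 0 + 0 + 2187 + 6561
= 8944


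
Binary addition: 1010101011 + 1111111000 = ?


Align and add column by column (LSB to MSB, carry propagating):
  01010101011
+ 01111111000
  -----------
  col 0: 1 + 0 + 0 (carry in) = 1 → bit 1, carry out 0
  col 1: 1 + 0 + 0 (carry in) = 1 → bit 1, carry out 0
  col 2: 0 + 0 + 0 (carry in) = 0 → bit 0, carry out 0
  col 3: 1 + 1 + 0 (carry in) = 2 → bit 0, carry out 1
  col 4: 0 + 1 + 1 (carry in) = 2 → bit 0, carry out 1
  col 5: 1 + 1 + 1 (carry in) = 3 → bit 1, carry out 1
  col 6: 0 + 1 + 1 (carry in) = 2 → bit 0, carry out 1
  col 7: 1 + 1 + 1 (carry in) = 3 → bit 1, carry out 1
  col 8: 0 + 1 + 1 (carry in) = 2 → bit 0, carry out 1
  col 9: 1 + 1 + 1 (carry in) = 3 → bit 1, carry out 1
  col 10: 0 + 0 + 1 (carry in) = 1 → bit 1, carry out 0
Reading bits MSB→LSB: 11010100011
Strip leading zeros: 11010100011
= 11010100011


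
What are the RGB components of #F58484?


Hex: #F58484
R = F5₁₆ = 245
G = 84₁₆ = 132
B = 84₁₆ = 132
= RGB(245, 132, 132)


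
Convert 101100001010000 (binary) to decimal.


Positional values:
Bit 4: 1 × 2^4 = 16
Bit 6: 1 × 2^6 = 64
Bit 11: 1 × 2^11 = 2048
Bit 12: 1 × 2^12 = 4096
Bit 14: 1 × 2^14 = 16384
Sum = 16 + 64 + 2048 + 4096 + 16384
= 22608


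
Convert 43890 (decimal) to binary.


Divide by 2 repeatedly:
43890 ÷ 2 = 21945 remainder 0
21945 ÷ 2 = 10972 remainder 1
10972 ÷ 2 = 5486 remainder 0
5486 ÷ 2 = 2743 remainder 0
2743 ÷ 2 = 1371 remainder 1
1371 ÷ 2 = 685 remainder 1
685 ÷ 2 = 342 remainder 1
342 ÷ 2 = 171 remainder 0
171 ÷ 2 = 85 remainder 1
85 ÷ 2 = 42 remainder 1
42 ÷ 2 = 21 remainder 0
21 ÷ 2 = 10 remainder 1
10 ÷ 2 = 5 remainder 0
5 ÷ 2 = 2 remainder 1
2 ÷ 2 = 1 remainder 0
1 ÷ 2 = 0 remainder 1
Reading remainders bottom-up:
= 1010101101110010


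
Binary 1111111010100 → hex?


Group into 4-bit nibbles: 0001111111010100
  0001 = 1
  1111 = F
  1101 = D
  0100 = 4
= 0x1FD4


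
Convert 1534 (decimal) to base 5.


Divide by 5 repeatedly:
1534 ÷ 5 = 306 remainder 4
306 ÷ 5 = 61 remainder 1
61 ÷ 5 = 12 remainder 1
12 ÷ 5 = 2 remainder 2
2 ÷ 5 = 0 remainder 2
Reading remainders bottom-up:
= 22114


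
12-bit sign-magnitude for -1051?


Sign bit: 1 (negative)
Magnitude: 1051 = 10000011011
= 110000011011


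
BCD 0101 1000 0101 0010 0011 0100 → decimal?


Each 4-bit group → digit:
  0101 → 5
  1000 → 8
  0101 → 5
  0010 → 2
  0011 → 3
  0100 → 4
= 585234


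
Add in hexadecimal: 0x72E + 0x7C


Align and add column by column (LSB to MSB, each column mod 16 with carry):
  072E
+ 007C
  ----
  col 0: E(14) + C(12) + 0 (carry in) = 26 → A(10), carry out 1
  col 1: 2(2) + 7(7) + 1 (carry in) = 10 → A(10), carry out 0
  col 2: 7(7) + 0(0) + 0 (carry in) = 7 → 7(7), carry out 0
  col 3: 0(0) + 0(0) + 0 (carry in) = 0 → 0(0), carry out 0
Reading digits MSB→LSB: 07AA
Strip leading zeros: 7AA
= 0x7AA


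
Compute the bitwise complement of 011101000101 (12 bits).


Original: 011101000101
Invert all bits:
  bit 0: 0 → 1
  bit 1: 1 → 0
  bit 2: 1 → 0
  bit 3: 1 → 0
  bit 4: 0 → 1
  bit 5: 1 → 0
  bit 6: 0 → 1
  bit 7: 0 → 1
  bit 8: 0 → 1
  bit 9: 1 → 0
  bit 10: 0 → 1
  bit 11: 1 → 0
= 100010111010


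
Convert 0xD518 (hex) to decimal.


Positional values:
Position 0: 8 × 16^0 = 8 × 1 = 8
Position 1: 1 × 16^1 = 1 × 16 = 16
Position 2: 5 × 16^2 = 5 × 256 = 1280
Position 3: D × 16^3 = 13 × 4096 = 53248
Sum = 8 + 16 + 1280 + 53248
= 54552


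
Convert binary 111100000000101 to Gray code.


Binary: 111100000000101
Gray code: G = B XOR (B >> 1)
B >> 1 = 011110000000010
111100000000101 XOR 011110000000010:
  1 XOR 0 = 1
  1 XOR 1 = 0
  1 XOR 1 = 0
  1 XOR 1 = 0
  0 XOR 1 = 1
  0 XOR 0 = 0
  0 XOR 0 = 0
  0 XOR 0 = 0
  0 XOR 0 = 0
  0 XOR 0 = 0
  0 XOR 0 = 0
  0 XOR 0 = 0
  1 XOR 0 = 1
  0 XOR 1 = 1
  1 XOR 0 = 1
= 100010000000111


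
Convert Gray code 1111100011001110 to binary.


Gray code: 1111100011001110
MSB stays the same: 1
Each subsequent bit = prev_binary XOR current_gray:
  B[1] = 1 XOR 1 = 0
  B[2] = 0 XOR 1 = 1
  B[3] = 1 XOR 1 = 0
  B[4] = 0 XOR 1 = 1
  B[5] = 1 XOR 0 = 1
  B[6] = 1 XOR 0 = 1
  B[7] = 1 XOR 0 = 1
  B[8] = 1 XOR 1 = 0
  B[9] = 0 XOR 1 = 1
  B[10] = 1 XOR 0 = 1
  B[11] = 1 XOR 0 = 1
  B[12] = 1 XOR 1 = 0
  B[13] = 0 XOR 1 = 1
  B[14] = 1 XOR 1 = 0
  B[15] = 0 XOR 0 = 0
= 1010111101110100 (44916 decimal)


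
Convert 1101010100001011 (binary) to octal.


Group into 3-bit groups: 001101010100001011
  001 = 1
  101 = 5
  010 = 2
  100 = 4
  001 = 1
  011 = 3
= 0o152413


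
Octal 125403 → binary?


Each octal digit → 3 binary bits:
  1 = 001
  2 = 010
  5 = 101
  4 = 100
  0 = 000
  3 = 011
Concatenate: 001 010 101 100 000 011
= 001010101100000011


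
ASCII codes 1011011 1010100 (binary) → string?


Codes (binary): 1011011 1010100
Per-code ASCII lookup:
  1011011 = 91  (special character) → '['
  1010100 = 84  (range 65-90: uppercase, 84 - 65 = 19) → 'T'
= '[T'


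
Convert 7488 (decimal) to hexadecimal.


Divide by 16 repeatedly:
7488 ÷ 16 = 468 remainder 0 (0)
468 ÷ 16 = 29 remainder 4 (4)
29 ÷ 16 = 1 remainder 13 (D)
1 ÷ 16 = 0 remainder 1 (1)
Reading remainders bottom-up:
= 0x1D40


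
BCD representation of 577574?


Each digit → 4-bit binary:
  5 → 0101
  7 → 0111
  7 → 0111
  5 → 0101
  7 → 0111
  4 → 0100
= 0101 0111 0111 0101 0111 0100


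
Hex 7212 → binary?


Each hex digit → 4 binary bits:
  7 = 0111
  2 = 0010
  1 = 0001
  2 = 0010
Concatenate: 0111 0010 0001 0010
= 0111001000010010


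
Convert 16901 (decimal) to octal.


Divide by 8 repeatedly:
16901 ÷ 8 = 2112 remainder 5
2112 ÷ 8 = 264 remainder 0
264 ÷ 8 = 33 remainder 0
33 ÷ 8 = 4 remainder 1
4 ÷ 8 = 0 remainder 4
Reading remainders bottom-up:
= 0o41005


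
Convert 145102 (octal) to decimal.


Positional values:
Position 0: 2 × 8^0 = 2
Position 1: 0 × 8^1 = 0
Position 2: 1 × 8^2 = 64
Position 3: 5 × 8^3 = 2560
Position 4: 4 × 8^4 = 16384
Position 5: 1 × 8^5 = 32768
Sum = 2 + 0 + 64 + 2560 + 16384 + 32768
= 51778


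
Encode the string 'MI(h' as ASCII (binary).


String: 'MI(h'  (4 characters)
Per-character ASCII lookup:
  'M': uppercase starts at 65: 'M' = 65 + 12 = 77 → 1001101
  'I': uppercase starts at 65: 'I' = 65 + 8 = 73 → 1001001
  '(': special character: '(' = 40 → 101000
  'h': lowercase starts at 97: 'h' = 97 + 7 = 104 → 1101000
= 1001101 1001001 101000 1101000


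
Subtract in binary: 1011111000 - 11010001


Align and subtract column by column (LSB to MSB, borrowing when needed):
  1011111000
- 0011010001
  ----------
  col 0: (0 - 0 borrow-in) - 1 → borrow from next column: (0+2) - 1 = 1, borrow out 1
  col 1: (0 - 1 borrow-in) - 0 → borrow from next column: (-1+2) - 0 = 1, borrow out 1
  col 2: (0 - 1 borrow-in) - 0 → borrow from next column: (-1+2) - 0 = 1, borrow out 1
  col 3: (1 - 1 borrow-in) - 0 → 0 - 0 = 0, borrow out 0
  col 4: (1 - 0 borrow-in) - 1 → 1 - 1 = 0, borrow out 0
  col 5: (1 - 0 borrow-in) - 0 → 1 - 0 = 1, borrow out 0
  col 6: (1 - 0 borrow-in) - 1 → 1 - 1 = 0, borrow out 0
  col 7: (1 - 0 borrow-in) - 1 → 1 - 1 = 0, borrow out 0
  col 8: (0 - 0 borrow-in) - 0 → 0 - 0 = 0, borrow out 0
  col 9: (1 - 0 borrow-in) - 0 → 1 - 0 = 1, borrow out 0
Reading bits MSB→LSB: 1000100111
Strip leading zeros: 1000100111
= 1000100111


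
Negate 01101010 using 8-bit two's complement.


Original: 01101010
Step 1 - Invert all bits: 10010101
Step 2 - Add 1: 10010101 + 1
= 10010110 (represents -106)


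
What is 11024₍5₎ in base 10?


Positional values (base 5):
  4 × 5^0 = 4 × 1 = 4
  2 × 5^1 = 2 × 5 = 10
  0 × 5^2 = 0 × 25 = 0
  1 × 5^3 = 1 × 125 = 125
  1 × 5^4 = 1 × 625 = 625
Sum = 4 + 10 + 0 + 125 + 625
= 764


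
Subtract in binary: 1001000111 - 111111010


Align and subtract column by column (LSB to MSB, borrowing when needed):
  1001000111
- 0111111010
  ----------
  col 0: (1 - 0 borrow-in) - 0 → 1 - 0 = 1, borrow out 0
  col 1: (1 - 0 borrow-in) - 1 → 1 - 1 = 0, borrow out 0
  col 2: (1 - 0 borrow-in) - 0 → 1 - 0 = 1, borrow out 0
  col 3: (0 - 0 borrow-in) - 1 → borrow from next column: (0+2) - 1 = 1, borrow out 1
  col 4: (0 - 1 borrow-in) - 1 → borrow from next column: (-1+2) - 1 = 0, borrow out 1
  col 5: (0 - 1 borrow-in) - 1 → borrow from next column: (-1+2) - 1 = 0, borrow out 1
  col 6: (1 - 1 borrow-in) - 1 → borrow from next column: (0+2) - 1 = 1, borrow out 1
  col 7: (0 - 1 borrow-in) - 1 → borrow from next column: (-1+2) - 1 = 0, borrow out 1
  col 8: (0 - 1 borrow-in) - 1 → borrow from next column: (-1+2) - 1 = 0, borrow out 1
  col 9: (1 - 1 borrow-in) - 0 → 0 - 0 = 0, borrow out 0
Reading bits MSB→LSB: 0001001101
Strip leading zeros: 1001101
= 1001101


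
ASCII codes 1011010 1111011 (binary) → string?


Codes (binary): 1011010 1111011
Per-code ASCII lookup:
  1011010 = 90  (range 65-90: uppercase, 90 - 65 = 25) → 'Z'
  1111011 = 123  (special character) → '{'
= 'Z{'


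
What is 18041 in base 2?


Divide by 2 repeatedly:
18041 ÷ 2 = 9020 remainder 1
9020 ÷ 2 = 4510 remainder 0
4510 ÷ 2 = 2255 remainder 0
2255 ÷ 2 = 1127 remainder 1
1127 ÷ 2 = 563 remainder 1
563 ÷ 2 = 281 remainder 1
281 ÷ 2 = 140 remainder 1
140 ÷ 2 = 70 remainder 0
70 ÷ 2 = 35 remainder 0
35 ÷ 2 = 17 remainder 1
17 ÷ 2 = 8 remainder 1
8 ÷ 2 = 4 remainder 0
4 ÷ 2 = 2 remainder 0
2 ÷ 2 = 1 remainder 0
1 ÷ 2 = 0 remainder 1
Reading remainders bottom-up:
= 100011001111001


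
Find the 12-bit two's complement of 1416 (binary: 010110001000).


Original: 010110001000
Step 1 - Invert all bits: 101001110111
Step 2 - Add 1: 101001110111 + 1
= 101001111000 (represents -1416)


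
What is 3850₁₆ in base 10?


Positional values:
Position 0: 0 × 16^0 = 0 × 1 = 0
Position 1: 5 × 16^1 = 5 × 16 = 80
Position 2: 8 × 16^2 = 8 × 256 = 2048
Position 3: 3 × 16^3 = 3 × 4096 = 12288
Sum = 0 + 80 + 2048 + 12288
= 14416


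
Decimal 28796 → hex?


Divide by 16 repeatedly:
28796 ÷ 16 = 1799 remainder 12 (C)
1799 ÷ 16 = 112 remainder 7 (7)
112 ÷ 16 = 7 remainder 0 (0)
7 ÷ 16 = 0 remainder 7 (7)
Reading remainders bottom-up:
= 0x707C


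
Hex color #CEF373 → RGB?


Hex: #CEF373
R = CE₁₆ = 206
G = F3₁₆ = 243
B = 73₁₆ = 115
= RGB(206, 243, 115)


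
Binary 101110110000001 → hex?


Group into 4-bit nibbles: 0101110110000001
  0101 = 5
  1101 = D
  1000 = 8
  0001 = 1
= 0x5D81


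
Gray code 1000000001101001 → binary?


Gray code: 1000000001101001
MSB stays the same: 1
Each subsequent bit = prev_binary XOR current_gray:
  B[1] = 1 XOR 0 = 1
  B[2] = 1 XOR 0 = 1
  B[3] = 1 XOR 0 = 1
  B[4] = 1 XOR 0 = 1
  B[5] = 1 XOR 0 = 1
  B[6] = 1 XOR 0 = 1
  B[7] = 1 XOR 0 = 1
  B[8] = 1 XOR 0 = 1
  B[9] = 1 XOR 1 = 0
  B[10] = 0 XOR 1 = 1
  B[11] = 1 XOR 0 = 1
  B[12] = 1 XOR 1 = 0
  B[13] = 0 XOR 0 = 0
  B[14] = 0 XOR 0 = 0
  B[15] = 0 XOR 1 = 1
= 1111111110110001 (65457 decimal)


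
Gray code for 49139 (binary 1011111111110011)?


Binary: 1011111111110011
Gray code: G = B XOR (B >> 1)
B >> 1 = 0101111111111001
1011111111110011 XOR 0101111111111001:
  1 XOR 0 = 1
  0 XOR 1 = 1
  1 XOR 0 = 1
  1 XOR 1 = 0
  1 XOR 1 = 0
  1 XOR 1 = 0
  1 XOR 1 = 0
  1 XOR 1 = 0
  1 XOR 1 = 0
  1 XOR 1 = 0
  1 XOR 1 = 0
  1 XOR 1 = 0
  0 XOR 1 = 1
  0 XOR 0 = 0
  1 XOR 0 = 1
  1 XOR 1 = 0
= 1110000000001010


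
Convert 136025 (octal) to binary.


Each octal digit → 3 binary bits:
  1 = 001
  3 = 011
  6 = 110
  0 = 000
  2 = 010
  5 = 101
Concatenate: 001 011 110 000 010 101
= 001011110000010101


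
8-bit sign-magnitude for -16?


Sign bit: 1 (negative)
Magnitude: 16 = 0010000
= 10010000


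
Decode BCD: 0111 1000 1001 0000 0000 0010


Each 4-bit group → digit:
  0111 → 7
  1000 → 8
  1001 → 9
  0000 → 0
  0000 → 0
  0010 → 2
= 789002


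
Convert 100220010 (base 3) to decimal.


Positional values (base 3):
  0 × 3^0 = 0 × 1 = 0
  1 × 3^1 = 1 × 3 = 3
  0 × 3^2 = 0 × 9 = 0
  0 × 3^3 = 0 × 27 = 0
  2 × 3^4 = 2 × 81 = 162
  2 × 3^5 = 2 × 243 = 486
  0 × 3^6 = 0 × 729 = 0
  0 × 3^7 = 0 × 2187 = 0
  1 × 3^8 = 1 × 6561 = 6561
Sum = 0 + 3 + 0 + 0 + 162 + 486 + 0 + 0 + 6561
= 7212


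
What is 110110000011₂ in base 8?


Group into 3-bit groups: 110110000011
  110 = 6
  110 = 6
  000 = 0
  011 = 3
= 0o6603


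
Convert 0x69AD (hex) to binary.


Each hex digit → 4 binary bits:
  6 = 0110
  9 = 1001
  A = 1010
  D = 1101
Concatenate: 0110 1001 1010 1101
= 0110100110101101


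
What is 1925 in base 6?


Divide by 6 repeatedly:
1925 ÷ 6 = 320 remainder 5
320 ÷ 6 = 53 remainder 2
53 ÷ 6 = 8 remainder 5
8 ÷ 6 = 1 remainder 2
1 ÷ 6 = 0 remainder 1
Reading remainders bottom-up:
= 12525


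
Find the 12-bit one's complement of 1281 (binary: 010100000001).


Original: 010100000001
Invert all bits:
  bit 0: 0 → 1
  bit 1: 1 → 0
  bit 2: 0 → 1
  bit 3: 1 → 0
  bit 4: 0 → 1
  bit 5: 0 → 1
  bit 6: 0 → 1
  bit 7: 0 → 1
  bit 8: 0 → 1
  bit 9: 0 → 1
  bit 10: 0 → 1
  bit 11: 1 → 0
= 101011111110


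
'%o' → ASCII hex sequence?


String: '%o'  (2 characters)
Per-character ASCII lookup:
  '%': special character: '%' = 37 → 0x25
  'o': lowercase starts at 97: 'o' = 97 + 14 = 111 → 0x6F
= 0x25 0x6F


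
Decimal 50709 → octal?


Divide by 8 repeatedly:
50709 ÷ 8 = 6338 remainder 5
6338 ÷ 8 = 792 remainder 2
792 ÷ 8 = 99 remainder 0
99 ÷ 8 = 12 remainder 3
12 ÷ 8 = 1 remainder 4
1 ÷ 8 = 0 remainder 1
Reading remainders bottom-up:
= 0o143025


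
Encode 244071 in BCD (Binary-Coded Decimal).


Each digit → 4-bit binary:
  2 → 0010
  4 → 0100
  4 → 0100
  0 → 0000
  7 → 0111
  1 → 0001
= 0010 0100 0100 0000 0111 0001


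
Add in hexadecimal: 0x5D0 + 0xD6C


Align and add column by column (LSB to MSB, each column mod 16 with carry):
  05D0
+ 0D6C
  ----
  col 0: 0(0) + C(12) + 0 (carry in) = 12 → C(12), carry out 0
  col 1: D(13) + 6(6) + 0 (carry in) = 19 → 3(3), carry out 1
  col 2: 5(5) + D(13) + 1 (carry in) = 19 → 3(3), carry out 1
  col 3: 0(0) + 0(0) + 1 (carry in) = 1 → 1(1), carry out 0
Reading digits MSB→LSB: 133C
Strip leading zeros: 133C
= 0x133C


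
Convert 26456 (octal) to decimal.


Positional values:
Position 0: 6 × 8^0 = 6
Position 1: 5 × 8^1 = 40
Position 2: 4 × 8^2 = 256
Position 3: 6 × 8^3 = 3072
Position 4: 2 × 8^4 = 8192
Sum = 6 + 40 + 256 + 3072 + 8192
= 11566


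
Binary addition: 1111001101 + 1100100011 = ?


Align and add column by column (LSB to MSB, carry propagating):
  01111001101
+ 01100100011
  -----------
  col 0: 1 + 1 + 0 (carry in) = 2 → bit 0, carry out 1
  col 1: 0 + 1 + 1 (carry in) = 2 → bit 0, carry out 1
  col 2: 1 + 0 + 1 (carry in) = 2 → bit 0, carry out 1
  col 3: 1 + 0 + 1 (carry in) = 2 → bit 0, carry out 1
  col 4: 0 + 0 + 1 (carry in) = 1 → bit 1, carry out 0
  col 5: 0 + 1 + 0 (carry in) = 1 → bit 1, carry out 0
  col 6: 1 + 0 + 0 (carry in) = 1 → bit 1, carry out 0
  col 7: 1 + 0 + 0 (carry in) = 1 → bit 1, carry out 0
  col 8: 1 + 1 + 0 (carry in) = 2 → bit 0, carry out 1
  col 9: 1 + 1 + 1 (carry in) = 3 → bit 1, carry out 1
  col 10: 0 + 0 + 1 (carry in) = 1 → bit 1, carry out 0
Reading bits MSB→LSB: 11011110000
Strip leading zeros: 11011110000
= 11011110000


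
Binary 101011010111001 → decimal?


Positional values:
Bit 0: 1 × 2^0 = 1
Bit 3: 1 × 2^3 = 8
Bit 4: 1 × 2^4 = 16
Bit 5: 1 × 2^5 = 32
Bit 7: 1 × 2^7 = 128
Bit 9: 1 × 2^9 = 512
Bit 10: 1 × 2^10 = 1024
Bit 12: 1 × 2^12 = 4096
Bit 14: 1 × 2^14 = 16384
Sum = 1 + 8 + 16 + 32 + 128 + 512 + 1024 + 4096 + 16384
= 22201


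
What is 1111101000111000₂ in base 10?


Positional values:
Bit 3: 1 × 2^3 = 8
Bit 4: 1 × 2^4 = 16
Bit 5: 1 × 2^5 = 32
Bit 9: 1 × 2^9 = 512
Bit 11: 1 × 2^11 = 2048
Bit 12: 1 × 2^12 = 4096
Bit 13: 1 × 2^13 = 8192
Bit 14: 1 × 2^14 = 16384
Bit 15: 1 × 2^15 = 32768
Sum = 8 + 16 + 32 + 512 + 2048 + 4096 + 8192 + 16384 + 32768
= 64056


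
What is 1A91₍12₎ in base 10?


Positional values (base 12):
  1 × 12^0 = 1 × 1 = 1
  9 × 12^1 = 9 × 12 = 108
  A × 12^2 = 10 × 144 = 1440
  1 × 12^3 = 1 × 1728 = 1728
Sum = 1 + 108 + 1440 + 1728
= 3277


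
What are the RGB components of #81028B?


Hex: #81028B
R = 81₁₆ = 129
G = 02₁₆ = 2
B = 8B₁₆ = 139
= RGB(129, 2, 139)


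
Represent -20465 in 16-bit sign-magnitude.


Sign bit: 1 (negative)
Magnitude: 20465 = 100111111110001
= 1100111111110001


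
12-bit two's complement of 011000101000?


Original: 011000101000
Step 1 - Invert all bits: 100111010111
Step 2 - Add 1: 100111010111 + 1
= 100111011000 (represents -1576)


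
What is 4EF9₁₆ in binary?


Each hex digit → 4 binary bits:
  4 = 0100
  E = 1110
  F = 1111
  9 = 1001
Concatenate: 0100 1110 1111 1001
= 0100111011111001


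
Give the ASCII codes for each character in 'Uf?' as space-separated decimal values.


String: 'Uf?'  (3 characters)
Per-character ASCII lookup:
  'U': uppercase starts at 65: 'U' = 65 + 20 = 85
  'f': lowercase starts at 97: 'f' = 97 + 5 = 102
  '?': special character: '?' = 63
= 85 102 63


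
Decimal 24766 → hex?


Divide by 16 repeatedly:
24766 ÷ 16 = 1547 remainder 14 (E)
1547 ÷ 16 = 96 remainder 11 (B)
96 ÷ 16 = 6 remainder 0 (0)
6 ÷ 16 = 0 remainder 6 (6)
Reading remainders bottom-up:
= 0x60BE


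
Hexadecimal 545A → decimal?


Positional values:
Position 0: A × 16^0 = 10 × 1 = 10
Position 1: 5 × 16^1 = 5 × 16 = 80
Position 2: 4 × 16^2 = 4 × 256 = 1024
Position 3: 5 × 16^3 = 5 × 4096 = 20480
Sum = 10 + 80 + 1024 + 20480
= 21594


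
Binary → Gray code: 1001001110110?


Binary: 1001001110110
Gray code: G = B XOR (B >> 1)
B >> 1 = 0100100111011
1001001110110 XOR 0100100111011:
  1 XOR 0 = 1
  0 XOR 1 = 1
  0 XOR 0 = 0
  1 XOR 0 = 1
  0 XOR 1 = 1
  0 XOR 0 = 0
  1 XOR 0 = 1
  1 XOR 1 = 0
  1 XOR 1 = 0
  0 XOR 1 = 1
  1 XOR 0 = 1
  1 XOR 1 = 0
  0 XOR 1 = 1
= 1101101001101


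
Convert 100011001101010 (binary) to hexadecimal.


Group into 4-bit nibbles: 0100011001101010
  0100 = 4
  0110 = 6
  0110 = 6
  1010 = A
= 0x466A


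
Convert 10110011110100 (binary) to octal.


Group into 3-bit groups: 010110011110100
  010 = 2
  110 = 6
  011 = 3
  110 = 6
  100 = 4
= 0o26364


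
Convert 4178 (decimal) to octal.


Divide by 8 repeatedly:
4178 ÷ 8 = 522 remainder 2
522 ÷ 8 = 65 remainder 2
65 ÷ 8 = 8 remainder 1
8 ÷ 8 = 1 remainder 0
1 ÷ 8 = 0 remainder 1
Reading remainders bottom-up:
= 0o10122


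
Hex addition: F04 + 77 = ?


Align and add column by column (LSB to MSB, each column mod 16 with carry):
  0F04
+ 0077
  ----
  col 0: 4(4) + 7(7) + 0 (carry in) = 11 → B(11), carry out 0
  col 1: 0(0) + 7(7) + 0 (carry in) = 7 → 7(7), carry out 0
  col 2: F(15) + 0(0) + 0 (carry in) = 15 → F(15), carry out 0
  col 3: 0(0) + 0(0) + 0 (carry in) = 0 → 0(0), carry out 0
Reading digits MSB→LSB: 0F7B
Strip leading zeros: F7B
= 0xF7B


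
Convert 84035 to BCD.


Each digit → 4-bit binary:
  8 → 1000
  4 → 0100
  0 → 0000
  3 → 0011
  5 → 0101
= 1000 0100 0000 0011 0101


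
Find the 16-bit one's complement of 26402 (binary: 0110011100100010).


Original: 0110011100100010
Invert all bits:
  bit 0: 0 → 1
  bit 1: 1 → 0
  bit 2: 1 → 0
  bit 3: 0 → 1
  bit 4: 0 → 1
  bit 5: 1 → 0
  bit 6: 1 → 0
  bit 7: 1 → 0
  bit 8: 0 → 1
  bit 9: 0 → 1
  bit 10: 1 → 0
  bit 11: 0 → 1
  bit 12: 0 → 1
  bit 13: 0 → 1
  bit 14: 1 → 0
  bit 15: 0 → 1
= 1001100011011101


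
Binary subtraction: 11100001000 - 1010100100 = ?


Align and subtract column by column (LSB to MSB, borrowing when needed):
  11100001000
- 01010100100
  -----------
  col 0: (0 - 0 borrow-in) - 0 → 0 - 0 = 0, borrow out 0
  col 1: (0 - 0 borrow-in) - 0 → 0 - 0 = 0, borrow out 0
  col 2: (0 - 0 borrow-in) - 1 → borrow from next column: (0+2) - 1 = 1, borrow out 1
  col 3: (1 - 1 borrow-in) - 0 → 0 - 0 = 0, borrow out 0
  col 4: (0 - 0 borrow-in) - 0 → 0 - 0 = 0, borrow out 0
  col 5: (0 - 0 borrow-in) - 1 → borrow from next column: (0+2) - 1 = 1, borrow out 1
  col 6: (0 - 1 borrow-in) - 0 → borrow from next column: (-1+2) - 0 = 1, borrow out 1
  col 7: (0 - 1 borrow-in) - 1 → borrow from next column: (-1+2) - 1 = 0, borrow out 1
  col 8: (1 - 1 borrow-in) - 0 → 0 - 0 = 0, borrow out 0
  col 9: (1 - 0 borrow-in) - 1 → 1 - 1 = 0, borrow out 0
  col 10: (1 - 0 borrow-in) - 0 → 1 - 0 = 1, borrow out 0
Reading bits MSB→LSB: 10001100100
Strip leading zeros: 10001100100
= 10001100100


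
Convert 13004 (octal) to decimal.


Positional values:
Position 0: 4 × 8^0 = 4
Position 1: 0 × 8^1 = 0
Position 2: 0 × 8^2 = 0
Position 3: 3 × 8^3 = 1536
Position 4: 1 × 8^4 = 4096
Sum = 4 + 0 + 0 + 1536 + 4096
= 5636


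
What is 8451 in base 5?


Divide by 5 repeatedly:
8451 ÷ 5 = 1690 remainder 1
1690 ÷ 5 = 338 remainder 0
338 ÷ 5 = 67 remainder 3
67 ÷ 5 = 13 remainder 2
13 ÷ 5 = 2 remainder 3
2 ÷ 5 = 0 remainder 2
Reading remainders bottom-up:
= 232301


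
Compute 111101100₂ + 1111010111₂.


Align and add column by column (LSB to MSB, carry propagating):
  00111101100
+ 01111010111
  -----------
  col 0: 0 + 1 + 0 (carry in) = 1 → bit 1, carry out 0
  col 1: 0 + 1 + 0 (carry in) = 1 → bit 1, carry out 0
  col 2: 1 + 1 + 0 (carry in) = 2 → bit 0, carry out 1
  col 3: 1 + 0 + 1 (carry in) = 2 → bit 0, carry out 1
  col 4: 0 + 1 + 1 (carry in) = 2 → bit 0, carry out 1
  col 5: 1 + 0 + 1 (carry in) = 2 → bit 0, carry out 1
  col 6: 1 + 1 + 1 (carry in) = 3 → bit 1, carry out 1
  col 7: 1 + 1 + 1 (carry in) = 3 → bit 1, carry out 1
  col 8: 1 + 1 + 1 (carry in) = 3 → bit 1, carry out 1
  col 9: 0 + 1 + 1 (carry in) = 2 → bit 0, carry out 1
  col 10: 0 + 0 + 1 (carry in) = 1 → bit 1, carry out 0
Reading bits MSB→LSB: 10111000011
Strip leading zeros: 10111000011
= 10111000011


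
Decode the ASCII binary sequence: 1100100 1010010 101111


Codes (binary): 1100100 1010010 101111
Per-code ASCII lookup:
  1100100 = 100  (range 97-122: lowercase, 100 - 97 = 3) → 'd'
  1010010 = 82  (range 65-90: uppercase, 82 - 65 = 17) → 'R'
  101111 = 47  (special character) → '/'
= 'dR/'


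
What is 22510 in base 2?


Divide by 2 repeatedly:
22510 ÷ 2 = 11255 remainder 0
11255 ÷ 2 = 5627 remainder 1
5627 ÷ 2 = 2813 remainder 1
2813 ÷ 2 = 1406 remainder 1
1406 ÷ 2 = 703 remainder 0
703 ÷ 2 = 351 remainder 1
351 ÷ 2 = 175 remainder 1
175 ÷ 2 = 87 remainder 1
87 ÷ 2 = 43 remainder 1
43 ÷ 2 = 21 remainder 1
21 ÷ 2 = 10 remainder 1
10 ÷ 2 = 5 remainder 0
5 ÷ 2 = 2 remainder 1
2 ÷ 2 = 1 remainder 0
1 ÷ 2 = 0 remainder 1
Reading remainders bottom-up:
= 101011111101110


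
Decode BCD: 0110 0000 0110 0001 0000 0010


Each 4-bit group → digit:
  0110 → 6
  0000 → 0
  0110 → 6
  0001 → 1
  0000 → 0
  0010 → 2
= 606102


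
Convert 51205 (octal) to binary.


Each octal digit → 3 binary bits:
  5 = 101
  1 = 001
  2 = 010
  0 = 000
  5 = 101
Concatenate: 101 001 010 000 101
= 101001010000101


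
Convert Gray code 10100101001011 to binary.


Gray code: 10100101001011
MSB stays the same: 1
Each subsequent bit = prev_binary XOR current_gray:
  B[1] = 1 XOR 0 = 1
  B[2] = 1 XOR 1 = 0
  B[3] = 0 XOR 0 = 0
  B[4] = 0 XOR 0 = 0
  B[5] = 0 XOR 1 = 1
  B[6] = 1 XOR 0 = 1
  B[7] = 1 XOR 1 = 0
  B[8] = 0 XOR 0 = 0
  B[9] = 0 XOR 0 = 0
  B[10] = 0 XOR 1 = 1
  B[11] = 1 XOR 0 = 1
  B[12] = 1 XOR 1 = 0
  B[13] = 0 XOR 1 = 1
= 11000110001101 (12685 decimal)


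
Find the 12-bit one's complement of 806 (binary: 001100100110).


Original: 001100100110
Invert all bits:
  bit 0: 0 → 1
  bit 1: 0 → 1
  bit 2: 1 → 0
  bit 3: 1 → 0
  bit 4: 0 → 1
  bit 5: 0 → 1
  bit 6: 1 → 0
  bit 7: 0 → 1
  bit 8: 0 → 1
  bit 9: 1 → 0
  bit 10: 1 → 0
  bit 11: 0 → 1
= 110011011001


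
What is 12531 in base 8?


Divide by 8 repeatedly:
12531 ÷ 8 = 1566 remainder 3
1566 ÷ 8 = 195 remainder 6
195 ÷ 8 = 24 remainder 3
24 ÷ 8 = 3 remainder 0
3 ÷ 8 = 0 remainder 3
Reading remainders bottom-up:
= 0o30363


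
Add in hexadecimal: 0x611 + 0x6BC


Align and add column by column (LSB to MSB, each column mod 16 with carry):
  0611
+ 06BC
  ----
  col 0: 1(1) + C(12) + 0 (carry in) = 13 → D(13), carry out 0
  col 1: 1(1) + B(11) + 0 (carry in) = 12 → C(12), carry out 0
  col 2: 6(6) + 6(6) + 0 (carry in) = 12 → C(12), carry out 0
  col 3: 0(0) + 0(0) + 0 (carry in) = 0 → 0(0), carry out 0
Reading digits MSB→LSB: 0CCD
Strip leading zeros: CCD
= 0xCCD


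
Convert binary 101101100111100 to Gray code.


Binary: 101101100111100
Gray code: G = B XOR (B >> 1)
B >> 1 = 010110110011110
101101100111100 XOR 010110110011110:
  1 XOR 0 = 1
  0 XOR 1 = 1
  1 XOR 0 = 1
  1 XOR 1 = 0
  0 XOR 1 = 1
  1 XOR 0 = 1
  1 XOR 1 = 0
  0 XOR 1 = 1
  0 XOR 0 = 0
  1 XOR 0 = 1
  1 XOR 1 = 0
  1 XOR 1 = 0
  1 XOR 1 = 0
  0 XOR 1 = 1
  0 XOR 0 = 0
= 111011010100010


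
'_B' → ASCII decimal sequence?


String: '_B'  (2 characters)
Per-character ASCII lookup:
  '_': special character: '_' = 95
  'B': uppercase starts at 65: 'B' = 65 + 1 = 66
= 95 66


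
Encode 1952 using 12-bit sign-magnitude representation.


Sign bit: 0 (positive)
Magnitude: 1952 = 11110100000
= 011110100000


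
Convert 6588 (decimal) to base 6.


Divide by 6 repeatedly:
6588 ÷ 6 = 1098 remainder 0
1098 ÷ 6 = 183 remainder 0
183 ÷ 6 = 30 remainder 3
30 ÷ 6 = 5 remainder 0
5 ÷ 6 = 0 remainder 5
Reading remainders bottom-up:
= 50300


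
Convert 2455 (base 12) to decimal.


Positional values (base 12):
  5 × 12^0 = 5 × 1 = 5
  5 × 12^1 = 5 × 12 = 60
  4 × 12^2 = 4 × 144 = 576
  2 × 12^3 = 2 × 1728 = 3456
Sum = 5 + 60 + 576 + 3456
= 4097


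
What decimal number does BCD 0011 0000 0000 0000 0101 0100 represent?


Each 4-bit group → digit:
  0011 → 3
  0000 → 0
  0000 → 0
  0000 → 0
  0101 → 5
  0100 → 4
= 300054


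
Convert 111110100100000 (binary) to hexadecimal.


Group into 4-bit nibbles: 0111110100100000
  0111 = 7
  1101 = D
  0010 = 2
  0000 = 0
= 0x7D20


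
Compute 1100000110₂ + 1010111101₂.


Align and add column by column (LSB to MSB, carry propagating):
  01100000110
+ 01010111101
  -----------
  col 0: 0 + 1 + 0 (carry in) = 1 → bit 1, carry out 0
  col 1: 1 + 0 + 0 (carry in) = 1 → bit 1, carry out 0
  col 2: 1 + 1 + 0 (carry in) = 2 → bit 0, carry out 1
  col 3: 0 + 1 + 1 (carry in) = 2 → bit 0, carry out 1
  col 4: 0 + 1 + 1 (carry in) = 2 → bit 0, carry out 1
  col 5: 0 + 1 + 1 (carry in) = 2 → bit 0, carry out 1
  col 6: 0 + 0 + 1 (carry in) = 1 → bit 1, carry out 0
  col 7: 0 + 1 + 0 (carry in) = 1 → bit 1, carry out 0
  col 8: 1 + 0 + 0 (carry in) = 1 → bit 1, carry out 0
  col 9: 1 + 1 + 0 (carry in) = 2 → bit 0, carry out 1
  col 10: 0 + 0 + 1 (carry in) = 1 → bit 1, carry out 0
Reading bits MSB→LSB: 10111000011
Strip leading zeros: 10111000011
= 10111000011


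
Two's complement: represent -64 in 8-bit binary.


Original: 01000000
Step 1 - Invert all bits: 10111111
Step 2 - Add 1: 10111111 + 1
= 11000000 (represents -64)


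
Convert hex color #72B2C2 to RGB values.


Hex: #72B2C2
R = 72₁₆ = 114
G = B2₁₆ = 178
B = C2₁₆ = 194
= RGB(114, 178, 194)


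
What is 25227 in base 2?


Divide by 2 repeatedly:
25227 ÷ 2 = 12613 remainder 1
12613 ÷ 2 = 6306 remainder 1
6306 ÷ 2 = 3153 remainder 0
3153 ÷ 2 = 1576 remainder 1
1576 ÷ 2 = 788 remainder 0
788 ÷ 2 = 394 remainder 0
394 ÷ 2 = 197 remainder 0
197 ÷ 2 = 98 remainder 1
98 ÷ 2 = 49 remainder 0
49 ÷ 2 = 24 remainder 1
24 ÷ 2 = 12 remainder 0
12 ÷ 2 = 6 remainder 0
6 ÷ 2 = 3 remainder 0
3 ÷ 2 = 1 remainder 1
1 ÷ 2 = 0 remainder 1
Reading remainders bottom-up:
= 110001010001011


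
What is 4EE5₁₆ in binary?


Each hex digit → 4 binary bits:
  4 = 0100
  E = 1110
  E = 1110
  5 = 0101
Concatenate: 0100 1110 1110 0101
= 0100111011100101


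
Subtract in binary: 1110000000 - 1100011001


Align and subtract column by column (LSB to MSB, borrowing when needed):
  1110000000
- 1100011001
  ----------
  col 0: (0 - 0 borrow-in) - 1 → borrow from next column: (0+2) - 1 = 1, borrow out 1
  col 1: (0 - 1 borrow-in) - 0 → borrow from next column: (-1+2) - 0 = 1, borrow out 1
  col 2: (0 - 1 borrow-in) - 0 → borrow from next column: (-1+2) - 0 = 1, borrow out 1
  col 3: (0 - 1 borrow-in) - 1 → borrow from next column: (-1+2) - 1 = 0, borrow out 1
  col 4: (0 - 1 borrow-in) - 1 → borrow from next column: (-1+2) - 1 = 0, borrow out 1
  col 5: (0 - 1 borrow-in) - 0 → borrow from next column: (-1+2) - 0 = 1, borrow out 1
  col 6: (0 - 1 borrow-in) - 0 → borrow from next column: (-1+2) - 0 = 1, borrow out 1
  col 7: (1 - 1 borrow-in) - 0 → 0 - 0 = 0, borrow out 0
  col 8: (1 - 0 borrow-in) - 1 → 1 - 1 = 0, borrow out 0
  col 9: (1 - 0 borrow-in) - 1 → 1 - 1 = 0, borrow out 0
Reading bits MSB→LSB: 0001100111
Strip leading zeros: 1100111
= 1100111


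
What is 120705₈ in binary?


Each octal digit → 3 binary bits:
  1 = 001
  2 = 010
  0 = 000
  7 = 111
  0 = 000
  5 = 101
Concatenate: 001 010 000 111 000 101
= 001010000111000101


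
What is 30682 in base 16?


Divide by 16 repeatedly:
30682 ÷ 16 = 1917 remainder 10 (A)
1917 ÷ 16 = 119 remainder 13 (D)
119 ÷ 16 = 7 remainder 7 (7)
7 ÷ 16 = 0 remainder 7 (7)
Reading remainders bottom-up:
= 0x77DA


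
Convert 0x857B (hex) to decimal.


Positional values:
Position 0: B × 16^0 = 11 × 1 = 11
Position 1: 7 × 16^1 = 7 × 16 = 112
Position 2: 5 × 16^2 = 5 × 256 = 1280
Position 3: 8 × 16^3 = 8 × 4096 = 32768
Sum = 11 + 112 + 1280 + 32768
= 34171


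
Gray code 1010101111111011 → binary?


Gray code: 1010101111111011
MSB stays the same: 1
Each subsequent bit = prev_binary XOR current_gray:
  B[1] = 1 XOR 0 = 1
  B[2] = 1 XOR 1 = 0
  B[3] = 0 XOR 0 = 0
  B[4] = 0 XOR 1 = 1
  B[5] = 1 XOR 0 = 1
  B[6] = 1 XOR 1 = 0
  B[7] = 0 XOR 1 = 1
  B[8] = 1 XOR 1 = 0
  B[9] = 0 XOR 1 = 1
  B[10] = 1 XOR 1 = 0
  B[11] = 0 XOR 1 = 1
  B[12] = 1 XOR 1 = 0
  B[13] = 0 XOR 0 = 0
  B[14] = 0 XOR 1 = 1
  B[15] = 1 XOR 1 = 0
= 1100110101010010 (52562 decimal)


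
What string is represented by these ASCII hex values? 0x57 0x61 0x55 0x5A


Codes (hex): 0x57 0x61 0x55 0x5A
Per-code ASCII lookup:
  0x57 = 87  (range 65-90: uppercase, 87 - 65 = 22) → 'W'
  0x61 = 97  (range 97-122: lowercase, 97 - 97 = 0) → 'a'
  0x55 = 85  (range 65-90: uppercase, 85 - 65 = 20) → 'U'
  0x5A = 90  (range 65-90: uppercase, 90 - 65 = 25) → 'Z'
= 'WaUZ'
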